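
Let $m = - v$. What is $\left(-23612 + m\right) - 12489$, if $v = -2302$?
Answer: $-33799$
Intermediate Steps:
$m = 2302$ ($m = \left(-1\right) \left(-2302\right) = 2302$)
$\left(-23612 + m\right) - 12489 = \left(-23612 + 2302\right) - 12489 = -21310 - 12489 = -33799$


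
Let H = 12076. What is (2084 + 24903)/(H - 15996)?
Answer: -26987/3920 ≈ -6.8844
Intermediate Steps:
(2084 + 24903)/(H - 15996) = (2084 + 24903)/(12076 - 15996) = 26987/(-3920) = 26987*(-1/3920) = -26987/3920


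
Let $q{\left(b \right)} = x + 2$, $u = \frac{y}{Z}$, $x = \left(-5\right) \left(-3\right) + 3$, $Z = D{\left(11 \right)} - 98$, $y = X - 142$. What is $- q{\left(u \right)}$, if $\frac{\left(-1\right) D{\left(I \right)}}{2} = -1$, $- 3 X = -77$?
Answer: $-20$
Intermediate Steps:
$X = \frac{77}{3}$ ($X = \left(- \frac{1}{3}\right) \left(-77\right) = \frac{77}{3} \approx 25.667$)
$D{\left(I \right)} = 2$ ($D{\left(I \right)} = \left(-2\right) \left(-1\right) = 2$)
$y = - \frac{349}{3}$ ($y = \frac{77}{3} - 142 = - \frac{349}{3} \approx -116.33$)
$Z = -96$ ($Z = 2 - 98 = -96$)
$x = 18$ ($x = 15 + 3 = 18$)
$u = \frac{349}{288}$ ($u = - \frac{349}{3 \left(-96\right)} = \left(- \frac{349}{3}\right) \left(- \frac{1}{96}\right) = \frac{349}{288} \approx 1.2118$)
$q{\left(b \right)} = 20$ ($q{\left(b \right)} = 18 + 2 = 20$)
$- q{\left(u \right)} = \left(-1\right) 20 = -20$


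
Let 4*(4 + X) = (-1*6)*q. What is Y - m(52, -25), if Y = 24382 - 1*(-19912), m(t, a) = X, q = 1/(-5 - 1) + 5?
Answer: 177221/4 ≈ 44305.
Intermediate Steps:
q = 29/6 (q = 1/(-6) + 5 = -⅙ + 5 = 29/6 ≈ 4.8333)
X = -45/4 (X = -4 + (-1*6*(29/6))/4 = -4 + (-6*29/6)/4 = -4 + (¼)*(-29) = -4 - 29/4 = -45/4 ≈ -11.250)
m(t, a) = -45/4
Y = 44294 (Y = 24382 + 19912 = 44294)
Y - m(52, -25) = 44294 - 1*(-45/4) = 44294 + 45/4 = 177221/4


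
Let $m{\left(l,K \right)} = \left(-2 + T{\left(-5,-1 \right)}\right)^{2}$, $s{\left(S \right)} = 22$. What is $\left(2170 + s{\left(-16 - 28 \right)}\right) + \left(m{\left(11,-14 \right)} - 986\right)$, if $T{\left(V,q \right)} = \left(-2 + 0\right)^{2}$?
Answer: $1210$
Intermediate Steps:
$T{\left(V,q \right)} = 4$ ($T{\left(V,q \right)} = \left(-2\right)^{2} = 4$)
$m{\left(l,K \right)} = 4$ ($m{\left(l,K \right)} = \left(-2 + 4\right)^{2} = 2^{2} = 4$)
$\left(2170 + s{\left(-16 - 28 \right)}\right) + \left(m{\left(11,-14 \right)} - 986\right) = \left(2170 + 22\right) + \left(4 - 986\right) = 2192 - 982 = 1210$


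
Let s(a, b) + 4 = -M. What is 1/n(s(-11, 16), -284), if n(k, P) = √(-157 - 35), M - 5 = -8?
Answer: -I*√3/24 ≈ -0.072169*I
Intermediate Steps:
M = -3 (M = 5 - 8 = -3)
s(a, b) = -1 (s(a, b) = -4 - 1*(-3) = -4 + 3 = -1)
n(k, P) = 8*I*√3 (n(k, P) = √(-192) = 8*I*√3)
1/n(s(-11, 16), -284) = 1/(8*I*√3) = -I*√3/24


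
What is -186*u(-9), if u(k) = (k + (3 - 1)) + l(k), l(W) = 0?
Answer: 1302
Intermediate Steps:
u(k) = 2 + k (u(k) = (k + (3 - 1)) + 0 = (k + 2) + 0 = (2 + k) + 0 = 2 + k)
-186*u(-9) = -186*(2 - 9) = -186*(-7) = 1302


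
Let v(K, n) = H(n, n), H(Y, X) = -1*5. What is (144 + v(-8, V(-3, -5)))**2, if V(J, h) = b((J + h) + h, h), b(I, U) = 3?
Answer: 19321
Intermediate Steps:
H(Y, X) = -5
V(J, h) = 3
v(K, n) = -5
(144 + v(-8, V(-3, -5)))**2 = (144 - 5)**2 = 139**2 = 19321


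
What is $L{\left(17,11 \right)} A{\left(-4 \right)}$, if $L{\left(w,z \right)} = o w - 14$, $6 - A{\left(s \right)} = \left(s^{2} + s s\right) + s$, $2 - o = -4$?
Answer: $-1936$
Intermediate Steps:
$o = 6$ ($o = 2 - -4 = 2 + 4 = 6$)
$A{\left(s \right)} = 6 - s - 2 s^{2}$ ($A{\left(s \right)} = 6 - \left(\left(s^{2} + s s\right) + s\right) = 6 - \left(\left(s^{2} + s^{2}\right) + s\right) = 6 - \left(2 s^{2} + s\right) = 6 - \left(s + 2 s^{2}\right) = 6 - s - 2 s^{2}$)
$L{\left(w,z \right)} = -14 + 6 w$ ($L{\left(w,z \right)} = 6 w - 14 = -14 + 6 w$)
$L{\left(17,11 \right)} A{\left(-4 \right)} = \left(-14 + 6 \cdot 17\right) \left(6 - -4 - 2 \left(-4\right)^{2}\right) = \left(-14 + 102\right) \left(6 + 4 - 32\right) = 88 \left(6 + 4 - 32\right) = 88 \left(-22\right) = -1936$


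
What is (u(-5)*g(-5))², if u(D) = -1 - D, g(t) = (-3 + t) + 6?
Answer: 64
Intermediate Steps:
g(t) = 3 + t
(u(-5)*g(-5))² = ((-1 - 1*(-5))*(3 - 5))² = ((-1 + 5)*(-2))² = (4*(-2))² = (-8)² = 64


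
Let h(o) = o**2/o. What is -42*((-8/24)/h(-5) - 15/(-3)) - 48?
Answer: -1304/5 ≈ -260.80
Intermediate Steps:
h(o) = o
-42*((-8/24)/h(-5) - 15/(-3)) - 48 = -42*(-8/24/(-5) - 15/(-3)) - 48 = -42*(-8*1/24*(-1/5) - 15*(-1/3)) - 48 = -42*(-1/3*(-1/5) + 5) - 48 = -42*(1/15 + 5) - 48 = -42*76/15 - 48 = -1064/5 - 48 = -1304/5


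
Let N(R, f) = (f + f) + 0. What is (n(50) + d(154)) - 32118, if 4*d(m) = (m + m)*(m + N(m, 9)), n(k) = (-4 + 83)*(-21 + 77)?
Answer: -14450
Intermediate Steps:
N(R, f) = 2*f (N(R, f) = 2*f + 0 = 2*f)
n(k) = 4424 (n(k) = 79*56 = 4424)
d(m) = m*(18 + m)/2 (d(m) = ((m + m)*(m + 2*9))/4 = ((2*m)*(m + 18))/4 = ((2*m)*(18 + m))/4 = (2*m*(18 + m))/4 = m*(18 + m)/2)
(n(50) + d(154)) - 32118 = (4424 + (1/2)*154*(18 + 154)) - 32118 = (4424 + (1/2)*154*172) - 32118 = (4424 + 13244) - 32118 = 17668 - 32118 = -14450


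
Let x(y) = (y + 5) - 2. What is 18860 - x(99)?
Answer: 18758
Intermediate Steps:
x(y) = 3 + y (x(y) = (5 + y) - 2 = 3 + y)
18860 - x(99) = 18860 - (3 + 99) = 18860 - 1*102 = 18860 - 102 = 18758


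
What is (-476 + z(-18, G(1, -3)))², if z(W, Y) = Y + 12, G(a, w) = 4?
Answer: 211600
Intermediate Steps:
z(W, Y) = 12 + Y
(-476 + z(-18, G(1, -3)))² = (-476 + (12 + 4))² = (-476 + 16)² = (-460)² = 211600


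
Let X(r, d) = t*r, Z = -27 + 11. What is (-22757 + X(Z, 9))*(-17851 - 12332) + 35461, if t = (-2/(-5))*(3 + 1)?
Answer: 3438413384/5 ≈ 6.8768e+8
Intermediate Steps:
Z = -16
t = 8/5 (t = -2*(-⅕)*4 = (⅖)*4 = 8/5 ≈ 1.6000)
X(r, d) = 8*r/5
(-22757 + X(Z, 9))*(-17851 - 12332) + 35461 = (-22757 + (8/5)*(-16))*(-17851 - 12332) + 35461 = (-22757 - 128/5)*(-30183) + 35461 = -113913/5*(-30183) + 35461 = 3438236079/5 + 35461 = 3438413384/5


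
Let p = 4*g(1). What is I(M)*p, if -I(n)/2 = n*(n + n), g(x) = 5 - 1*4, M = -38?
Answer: -23104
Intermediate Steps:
g(x) = 1 (g(x) = 5 - 4 = 1)
I(n) = -4*n**2 (I(n) = -2*n*(n + n) = -2*n*2*n = -4*n**2)
p = 4 (p = 4*1 = 4)
I(M)*p = -4*(-38)**2*4 = -4*1444*4 = -5776*4 = -23104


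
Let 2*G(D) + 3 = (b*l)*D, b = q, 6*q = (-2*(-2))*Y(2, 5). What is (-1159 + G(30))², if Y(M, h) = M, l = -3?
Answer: 5958481/4 ≈ 1.4896e+6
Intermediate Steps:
q = 4/3 (q = (-2*(-2)*2)/6 = (4*2)/6 = (⅙)*8 = 4/3 ≈ 1.3333)
b = 4/3 ≈ 1.3333
G(D) = -3/2 - 2*D (G(D) = -3/2 + (((4/3)*(-3))*D)/2 = -3/2 + (-4*D)/2 = -3/2 - 2*D)
(-1159 + G(30))² = (-1159 + (-3/2 - 2*30))² = (-1159 + (-3/2 - 60))² = (-1159 - 123/2)² = (-2441/2)² = 5958481/4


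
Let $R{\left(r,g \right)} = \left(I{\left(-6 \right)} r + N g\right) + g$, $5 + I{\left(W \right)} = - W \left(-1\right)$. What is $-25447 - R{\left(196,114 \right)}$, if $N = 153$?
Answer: $-40847$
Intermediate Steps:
$I{\left(W \right)} = -5 + W$ ($I{\left(W \right)} = -5 - W \left(-1\right) = -5 - - W = -5 + W$)
$R{\left(r,g \right)} = - 11 r + 154 g$ ($R{\left(r,g \right)} = \left(\left(-5 - 6\right) r + 153 g\right) + g = \left(- 11 r + 153 g\right) + g = - 11 r + 154 g$)
$-25447 - R{\left(196,114 \right)} = -25447 - \left(\left(-11\right) 196 + 154 \cdot 114\right) = -25447 - \left(-2156 + 17556\right) = -25447 - 15400 = -40847$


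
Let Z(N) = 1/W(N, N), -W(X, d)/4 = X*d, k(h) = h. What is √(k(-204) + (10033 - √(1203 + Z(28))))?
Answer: √(7705936 - 14*√3772607)/28 ≈ 98.966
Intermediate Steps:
W(X, d) = -4*X*d
Z(N) = -1/(4*N²) (Z(N) = 1/(-4*N*N) = 1/(-4*N²) = -1/(4*N²))
√(k(-204) + (10033 - √(1203 + Z(28)))) = √(-204 + (10033 - √(1203 - ¼/28²))) = √(-204 + (10033 - √(1203 - ¼*1/784))) = √(-204 + (10033 - √(1203 - 1/3136))) = √(-204 + (10033 - √(3772607/3136))) = √(-204 + (10033 - √3772607/56)) = √(9829 - √3772607/56)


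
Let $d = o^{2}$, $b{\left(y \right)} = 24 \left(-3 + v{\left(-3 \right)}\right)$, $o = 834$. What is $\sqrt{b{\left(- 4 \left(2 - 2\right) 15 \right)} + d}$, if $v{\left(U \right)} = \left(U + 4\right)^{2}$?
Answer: $22 \sqrt{1437} \approx 833.97$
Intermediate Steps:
$v{\left(U \right)} = \left(4 + U\right)^{2}$
$b{\left(y \right)} = -48$ ($b{\left(y \right)} = 24 \left(-3 + \left(4 - 3\right)^{2}\right) = 24 \left(-3 + 1^{2}\right) = 24 \left(-3 + 1\right) = 24 \left(-2\right) = -48$)
$d = 695556$ ($d = 834^{2} = 695556$)
$\sqrt{b{\left(- 4 \left(2 - 2\right) 15 \right)} + d} = \sqrt{-48 + 695556} = \sqrt{695508} = 22 \sqrt{1437}$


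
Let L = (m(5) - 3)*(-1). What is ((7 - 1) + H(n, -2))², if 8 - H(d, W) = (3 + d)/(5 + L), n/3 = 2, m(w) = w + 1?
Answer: 361/4 ≈ 90.250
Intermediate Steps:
m(w) = 1 + w
L = -3 (L = ((1 + 5) - 3)*(-1) = (6 - 3)*(-1) = 3*(-1) = -3)
n = 6 (n = 3*2 = 6)
H(d, W) = 13/2 - d/2 (H(d, W) = 8 - (3 + d)/(5 - 3) = 8 - (3 + d)/2 = 8 - (3/2 + d/2) = 8 + (-3/2 - d/2) = 13/2 - d/2)
((7 - 1) + H(n, -2))² = ((7 - 1) + (13/2 - ½*6))² = (6 + (13/2 - 3))² = (6 + 7/2)² = (19/2)² = 361/4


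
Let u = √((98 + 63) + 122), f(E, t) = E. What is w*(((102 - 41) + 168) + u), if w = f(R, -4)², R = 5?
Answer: 5725 + 25*√283 ≈ 6145.6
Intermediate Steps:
w = 25 (w = 5² = 25)
u = √283 (u = √(161 + 122) = √283 ≈ 16.823)
w*(((102 - 41) + 168) + u) = 25*(((102 - 41) + 168) + √283) = 25*((61 + 168) + √283) = 25*(229 + √283) = 5725 + 25*√283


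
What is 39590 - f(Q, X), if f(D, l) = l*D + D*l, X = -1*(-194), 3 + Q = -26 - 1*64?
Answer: 75674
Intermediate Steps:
Q = -93 (Q = -3 + (-26 - 1*64) = -3 + (-26 - 64) = -3 - 90 = -93)
X = 194
f(D, l) = 2*D*l (f(D, l) = D*l + D*l = 2*D*l)
39590 - f(Q, X) = 39590 - 2*(-93)*194 = 39590 - 1*(-36084) = 39590 + 36084 = 75674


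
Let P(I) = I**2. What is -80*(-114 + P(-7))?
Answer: 5200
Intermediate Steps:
-80*(-114 + P(-7)) = -80*(-114 + (-7)**2) = -80*(-114 + 49) = -80*(-65) = 5200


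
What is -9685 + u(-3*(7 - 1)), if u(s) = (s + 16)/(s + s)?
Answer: -174329/18 ≈ -9684.9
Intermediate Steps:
u(s) = (16 + s)/(2*s) (u(s) = (16 + s)/((2*s)) = (16 + s)*(1/(2*s)) = (16 + s)/(2*s))
-9685 + u(-3*(7 - 1)) = -9685 + (16 - 3*(7 - 1))/(2*((-3*(7 - 1)))) = -9685 + (16 - 3*6)/(2*((-3*6))) = -9685 + (1/2)*(16 - 18)/(-18) = -9685 + (1/2)*(-1/18)*(-2) = -9685 + 1/18 = -174329/18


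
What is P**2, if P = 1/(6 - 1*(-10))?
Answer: 1/256 ≈ 0.0039063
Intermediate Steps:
P = 1/16 (P = 1/(6 + 10) = 1/16 ≈ 0.062500)
P**2 = (1/16)**2 = 1/256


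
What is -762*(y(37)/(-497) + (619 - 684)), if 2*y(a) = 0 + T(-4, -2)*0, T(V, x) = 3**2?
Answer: 49530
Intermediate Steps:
T(V, x) = 9
y(a) = 0 (y(a) = (0 + 9*0)/2 = (0 + 0)/2 = (1/2)*0 = 0)
-762*(y(37)/(-497) + (619 - 684)) = -762*(0/(-497) + (619 - 684)) = -762*(0*(-1/497) - 65) = -762*(0 - 65) = -762*(-65) = 49530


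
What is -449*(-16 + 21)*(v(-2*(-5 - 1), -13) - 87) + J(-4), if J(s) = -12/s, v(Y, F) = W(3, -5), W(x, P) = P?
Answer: 206543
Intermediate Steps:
v(Y, F) = -5
-449*(-16 + 21)*(v(-2*(-5 - 1), -13) - 87) + J(-4) = -449*(-16 + 21)*(-5 - 87) - 12/(-4) = -2245*(-92) - 12*(-¼) = -449*(-460) + 3 = 206540 + 3 = 206543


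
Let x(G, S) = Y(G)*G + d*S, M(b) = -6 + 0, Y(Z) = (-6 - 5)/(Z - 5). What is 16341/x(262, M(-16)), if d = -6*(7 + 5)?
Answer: 4199637/108142 ≈ 38.834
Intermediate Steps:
Y(Z) = -11/(-5 + Z)
M(b) = -6
d = -72 (d = -6*12 = -72)
x(G, S) = -72*S - 11*G/(-5 + G) (x(G, S) = (-11/(-5 + G))*G - 72*S = -11*G/(-5 + G) - 72*S = -72*S - 11*G/(-5 + G))
16341/x(262, M(-16)) = 16341/(((-11*262 - 72*(-6)*(-5 + 262))/(-5 + 262))) = 16341/(((-2882 - 72*(-6)*257)/257)) = 16341/(((-2882 + 111024)/257)) = 16341/(((1/257)*108142)) = 16341/(108142/257) = 16341*(257/108142) = 4199637/108142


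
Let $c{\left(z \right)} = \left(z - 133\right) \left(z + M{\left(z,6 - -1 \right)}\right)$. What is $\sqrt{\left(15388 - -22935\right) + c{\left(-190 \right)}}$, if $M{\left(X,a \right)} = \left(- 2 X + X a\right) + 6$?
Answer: $\sqrt{404605} \approx 636.09$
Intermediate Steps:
$M{\left(X,a \right)} = 6 - 2 X + X a$
$c{\left(z \right)} = \left(-133 + z\right) \left(6 + 6 z\right)$ ($c{\left(z \right)} = \left(z - 133\right) \left(z + \left(6 - 2 z + z \left(6 - -1\right)\right)\right) = \left(-133 + z\right) \left(z + \left(6 - 2 z + z \left(6 + 1\right)\right)\right) = \left(-133 + z\right) \left(z + \left(6 - 2 z + z 7\right)\right) = \left(-133 + z\right) \left(z + \left(6 - 2 z + 7 z\right)\right) = \left(-133 + z\right) \left(z + \left(6 + 5 z\right)\right) = \left(-133 + z\right) \left(6 + 6 z\right)$)
$\sqrt{\left(15388 - -22935\right) + c{\left(-190 \right)}} = \sqrt{\left(15388 - -22935\right) - \left(-149682 - 216600\right)} = \sqrt{\left(15388 + 22935\right) + \left(-798 + 150480 + 6 \cdot 36100\right)} = \sqrt{38323 + \left(-798 + 150480 + 216600\right)} = \sqrt{38323 + 366282} = \sqrt{404605}$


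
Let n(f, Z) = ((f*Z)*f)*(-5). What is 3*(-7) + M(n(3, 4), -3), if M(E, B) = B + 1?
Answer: -23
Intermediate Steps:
n(f, Z) = -5*Z*f² (n(f, Z) = ((Z*f)*f)*(-5) = (Z*f²)*(-5) = -5*Z*f²)
M(E, B) = 1 + B
3*(-7) + M(n(3, 4), -3) = 3*(-7) + (1 - 3) = -21 - 2 = -23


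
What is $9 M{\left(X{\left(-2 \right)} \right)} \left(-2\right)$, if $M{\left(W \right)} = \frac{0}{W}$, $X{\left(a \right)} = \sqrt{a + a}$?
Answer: $0$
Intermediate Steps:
$X{\left(a \right)} = \sqrt{2} \sqrt{a}$ ($X{\left(a \right)} = \sqrt{2 a} = \sqrt{2} \sqrt{a}$)
$M{\left(W \right)} = 0$
$9 M{\left(X{\left(-2 \right)} \right)} \left(-2\right) = 9 \cdot 0 \left(-2\right) = 0 \left(-2\right) = 0$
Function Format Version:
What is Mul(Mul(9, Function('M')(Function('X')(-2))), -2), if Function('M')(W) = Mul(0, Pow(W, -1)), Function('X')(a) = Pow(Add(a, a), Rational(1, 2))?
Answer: 0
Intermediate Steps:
Function('X')(a) = Mul(Pow(2, Rational(1, 2)), Pow(a, Rational(1, 2))) (Function('X')(a) = Pow(Mul(2, a), Rational(1, 2)) = Mul(Pow(2, Rational(1, 2)), Pow(a, Rational(1, 2))))
Function('M')(W) = 0
Mul(Mul(9, Function('M')(Function('X')(-2))), -2) = Mul(Mul(9, 0), -2) = Mul(0, -2) = 0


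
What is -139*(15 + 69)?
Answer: -11676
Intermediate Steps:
-139*(15 + 69) = -139*84 = -11676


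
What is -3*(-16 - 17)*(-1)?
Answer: -99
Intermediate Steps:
-3*(-16 - 17)*(-1) = -(-99)*(-1) = -3*33 = -99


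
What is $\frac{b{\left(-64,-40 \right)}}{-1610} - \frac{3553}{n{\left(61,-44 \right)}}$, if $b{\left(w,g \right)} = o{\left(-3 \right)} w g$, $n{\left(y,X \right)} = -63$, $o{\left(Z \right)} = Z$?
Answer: $\frac{88631}{1449} \approx 61.167$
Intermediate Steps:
$b{\left(w,g \right)} = - 3 g w$ ($b{\left(w,g \right)} = - 3 w g = - 3 g w$)
$\frac{b{\left(-64,-40 \right)}}{-1610} - \frac{3553}{n{\left(61,-44 \right)}} = \frac{\left(-3\right) \left(-40\right) \left(-64\right)}{-1610} - \frac{3553}{-63} = \left(-7680\right) \left(- \frac{1}{1610}\right) - - \frac{3553}{63} = \frac{768}{161} + \frac{3553}{63} = \frac{88631}{1449}$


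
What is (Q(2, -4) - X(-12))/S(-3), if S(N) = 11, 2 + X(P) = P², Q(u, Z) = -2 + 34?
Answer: -10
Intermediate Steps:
Q(u, Z) = 32
X(P) = -2 + P²
(Q(2, -4) - X(-12))/S(-3) = (32 - (-2 + (-12)²))/11 = (32 - (-2 + 144))*(1/11) = (32 - 1*142)*(1/11) = (32 - 142)*(1/11) = -110*1/11 = -10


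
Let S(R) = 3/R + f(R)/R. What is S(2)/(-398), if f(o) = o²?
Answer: -7/796 ≈ -0.0087940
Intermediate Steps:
S(R) = R + 3/R (S(R) = 3/R + R²/R = 3/R + R = R + 3/R)
S(2)/(-398) = (2 + 3/2)/(-398) = (2 + 3*(½))*(-1/398) = (2 + 3/2)*(-1/398) = (7/2)*(-1/398) = -7/796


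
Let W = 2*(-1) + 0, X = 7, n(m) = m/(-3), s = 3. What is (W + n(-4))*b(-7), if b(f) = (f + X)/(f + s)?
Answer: 0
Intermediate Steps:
n(m) = -m/3 (n(m) = m*(-⅓) = -m/3)
b(f) = (7 + f)/(3 + f) (b(f) = (f + 7)/(f + 3) = (7 + f)/(3 + f))
W = -2 (W = -2 + 0 = -2)
(W + n(-4))*b(-7) = (-2 - ⅓*(-4))*((7 - 7)/(3 - 7)) = (-2 + 4/3)*(0/(-4)) = -(-1)*0/6 = -⅔*0 = 0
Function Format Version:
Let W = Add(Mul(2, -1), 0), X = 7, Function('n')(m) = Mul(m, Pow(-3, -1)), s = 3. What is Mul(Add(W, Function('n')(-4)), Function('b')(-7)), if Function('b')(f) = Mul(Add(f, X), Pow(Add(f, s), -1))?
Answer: 0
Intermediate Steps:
Function('n')(m) = Mul(Rational(-1, 3), m) (Function('n')(m) = Mul(m, Rational(-1, 3)) = Mul(Rational(-1, 3), m))
Function('b')(f) = Mul(Pow(Add(3, f), -1), Add(7, f)) (Function('b')(f) = Mul(Add(f, 7), Pow(Add(f, 3), -1)) = Mul(Add(7, f), Pow(Add(3, f), -1)) = Mul(Pow(Add(3, f), -1), Add(7, f)))
W = -2 (W = Add(-2, 0) = -2)
Mul(Add(W, Function('n')(-4)), Function('b')(-7)) = Mul(Add(-2, Mul(Rational(-1, 3), -4)), Mul(Pow(Add(3, -7), -1), Add(7, -7))) = Mul(Add(-2, Rational(4, 3)), Mul(Pow(-4, -1), 0)) = Mul(Rational(-2, 3), Mul(Rational(-1, 4), 0)) = Mul(Rational(-2, 3), 0) = 0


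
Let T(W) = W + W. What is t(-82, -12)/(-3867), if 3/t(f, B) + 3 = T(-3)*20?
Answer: 1/158547 ≈ 6.3073e-6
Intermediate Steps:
T(W) = 2*W
t(f, B) = -1/41 (t(f, B) = 3/(-3 + (2*(-3))*20) = 3/(-3 - 6*20) = 3/(-3 - 120) = 3/(-123) = 3*(-1/123) = -1/41)
t(-82, -12)/(-3867) = -1/41/(-3867) = -1/41*(-1/3867) = 1/158547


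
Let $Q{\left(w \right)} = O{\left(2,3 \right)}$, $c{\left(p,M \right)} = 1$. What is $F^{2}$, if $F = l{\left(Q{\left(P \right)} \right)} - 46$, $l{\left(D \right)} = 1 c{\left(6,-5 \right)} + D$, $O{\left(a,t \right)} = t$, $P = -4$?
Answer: $1764$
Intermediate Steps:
$Q{\left(w \right)} = 3$
$l{\left(D \right)} = 1 + D$ ($l{\left(D \right)} = 1 \cdot 1 + D = 1 + D$)
$F = -42$ ($F = \left(1 + 3\right) - 46 = 4 - 46 = -42$)
$F^{2} = \left(-42\right)^{2} = 1764$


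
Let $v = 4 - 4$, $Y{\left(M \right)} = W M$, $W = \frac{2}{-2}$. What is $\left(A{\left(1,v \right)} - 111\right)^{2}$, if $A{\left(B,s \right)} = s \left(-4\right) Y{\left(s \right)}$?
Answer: $12321$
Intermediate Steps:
$W = -1$ ($W = 2 \left(- \frac{1}{2}\right) = -1$)
$Y{\left(M \right)} = - M$
$v = 0$
$A{\left(B,s \right)} = 4 s^{2}$ ($A{\left(B,s \right)} = s \left(-4\right) \left(- s\right) = - 4 s \left(- s\right) = 4 s^{2}$)
$\left(A{\left(1,v \right)} - 111\right)^{2} = \left(4 \cdot 0^{2} - 111\right)^{2} = \left(4 \cdot 0 - 111\right)^{2} = \left(0 - 111\right)^{2} = \left(-111\right)^{2} = 12321$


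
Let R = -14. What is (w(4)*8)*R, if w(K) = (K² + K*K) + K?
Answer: -4032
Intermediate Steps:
w(K) = K + 2*K² (w(K) = (K² + K²) + K = 2*K² + K = K + 2*K²)
(w(4)*8)*R = ((4*(1 + 2*4))*8)*(-14) = ((4*(1 + 8))*8)*(-14) = ((4*9)*8)*(-14) = (36*8)*(-14) = 288*(-14) = -4032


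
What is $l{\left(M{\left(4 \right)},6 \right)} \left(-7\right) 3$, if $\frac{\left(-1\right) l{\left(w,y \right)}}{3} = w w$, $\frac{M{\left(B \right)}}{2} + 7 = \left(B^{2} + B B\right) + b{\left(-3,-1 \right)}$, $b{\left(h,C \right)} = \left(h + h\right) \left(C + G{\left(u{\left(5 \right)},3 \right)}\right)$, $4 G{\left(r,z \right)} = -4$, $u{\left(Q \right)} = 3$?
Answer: $344988$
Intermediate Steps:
$G{\left(r,z \right)} = -1$ ($G{\left(r,z \right)} = \frac{1}{4} \left(-4\right) = -1$)
$b{\left(h,C \right)} = 2 h \left(-1 + C\right)$ ($b{\left(h,C \right)} = \left(h + h\right) \left(C - 1\right) = 2 h \left(-1 + C\right)$)
$M{\left(B \right)} = 10 + 4 B^{2}$ ($M{\left(B \right)} = -14 + 2 \left(\left(B^{2} + B B\right) + 2 \left(-3\right) \left(-1 - 1\right)\right) = -14 + 2 \left(\left(B^{2} + B^{2}\right) + 2 \left(-3\right) \left(-2\right)\right) = -14 + 2 \left(2 B^{2} + 12\right) = -14 + 2 \left(12 + 2 B^{2}\right) = -14 + \left(24 + 4 B^{2}\right) = 10 + 4 B^{2}$)
$l{\left(w,y \right)} = - 3 w^{2}$ ($l{\left(w,y \right)} = - 3 w w = - 3 w^{2}$)
$l{\left(M{\left(4 \right)},6 \right)} \left(-7\right) 3 = - 3 \left(10 + 4 \cdot 4^{2}\right)^{2} \left(-7\right) 3 = - 3 \left(10 + 4 \cdot 16\right)^{2} \left(-7\right) 3 = - 3 \left(10 + 64\right)^{2} \left(-7\right) 3 = - 3 \cdot 74^{2} \left(-7\right) 3 = \left(-3\right) 5476 \left(-7\right) 3 = \left(-16428\right) \left(-7\right) 3 = 114996 \cdot 3 = 344988$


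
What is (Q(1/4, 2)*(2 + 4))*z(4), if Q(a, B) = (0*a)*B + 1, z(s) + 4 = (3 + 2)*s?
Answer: 96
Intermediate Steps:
z(s) = -4 + 5*s (z(s) = -4 + (3 + 2)*s = -4 + 5*s)
Q(a, B) = 1 (Q(a, B) = 0*B + 1 = 0 + 1 = 1)
(Q(1/4, 2)*(2 + 4))*z(4) = (1*(2 + 4))*(-4 + 5*4) = (1*6)*(-4 + 20) = 6*16 = 96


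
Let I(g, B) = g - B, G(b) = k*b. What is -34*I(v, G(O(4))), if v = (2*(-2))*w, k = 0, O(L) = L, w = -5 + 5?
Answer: 0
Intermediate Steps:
w = 0
G(b) = 0 (G(b) = 0*b = 0)
v = 0 (v = (2*(-2))*0 = -4*0 = 0)
-34*I(v, G(O(4))) = -34*(0 - 1*0) = -34*(0 + 0) = -34*0 = 0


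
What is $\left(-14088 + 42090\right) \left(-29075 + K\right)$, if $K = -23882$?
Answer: $-1482901914$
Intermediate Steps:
$\left(-14088 + 42090\right) \left(-29075 + K\right) = \left(-14088 + 42090\right) \left(-29075 - 23882\right) = 28002 \left(-52957\right) = -1482901914$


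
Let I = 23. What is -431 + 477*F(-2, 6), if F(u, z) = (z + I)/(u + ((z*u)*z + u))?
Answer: -46589/76 ≈ -613.01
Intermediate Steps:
F(u, z) = (23 + z)/(2*u + u*z²) (F(u, z) = (z + 23)/(u + ((z*u)*z + u)) = (23 + z)/(u + ((u*z)*z + u)) = (23 + z)/(u + (u*z² + u)) = (23 + z)/(u + (u + u*z²)) = (23 + z)/(2*u + u*z²))
-431 + 477*F(-2, 6) = -431 + 477*((23 + 6)/((-2)*(2 + 6²))) = -431 + 477*(-½*29/(2 + 36)) = -431 + 477*(-½*29/38) = -431 + 477*(-½*1/38*29) = -431 + 477*(-29/76) = -431 - 13833/76 = -46589/76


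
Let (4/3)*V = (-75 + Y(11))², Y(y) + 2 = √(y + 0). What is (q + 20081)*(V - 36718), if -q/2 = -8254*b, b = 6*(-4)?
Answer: 12134469193 + 86881641*√11/2 ≈ 1.2279e+10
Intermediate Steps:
b = -24
Y(y) = -2 + √y (Y(y) = -2 + √(y + 0) = -2 + √y)
q = -396192 (q = -(-16508)*(-24) = -2*198096 = -396192)
V = 3*(-77 + √11)²/4 (V = 3*(-75 + (-2 + √11))²/4 = 3*(-77 + √11)²/4 ≈ 4071.9)
(q + 20081)*(V - 36718) = (-396192 + 20081)*((4455 - 231*√11/2) - 36718) = -376111*(-32263 - 231*√11/2) = 12134469193 + 86881641*√11/2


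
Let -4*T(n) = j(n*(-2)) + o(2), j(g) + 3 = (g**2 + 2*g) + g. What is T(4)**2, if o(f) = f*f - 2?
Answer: 1521/16 ≈ 95.063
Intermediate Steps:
o(f) = -2 + f**2 (o(f) = f**2 - 2 = -2 + f**2)
j(g) = -3 + g**2 + 3*g (j(g) = -3 + ((g**2 + 2*g) + g) = -3 + (g**2 + 3*g) = -3 + g**2 + 3*g)
T(n) = 1/4 - n**2 + 3*n/2 (T(n) = -((-3 + (n*(-2))**2 + 3*(n*(-2))) + (-2 + 2**2))/4 = -((-3 + (-2*n)**2 + 3*(-2*n)) + (-2 + 4))/4 = -((-3 + 4*n**2 - 6*n) + 2)/4 = -((-3 - 6*n + 4*n**2) + 2)/4 = -(-1 - 6*n + 4*n**2)/4 = 1/4 - n**2 + 3*n/2)
T(4)**2 = (1/4 - 1*4**2 + (3/2)*4)**2 = (1/4 - 1*16 + 6)**2 = (1/4 - 16 + 6)**2 = (-39/4)**2 = 1521/16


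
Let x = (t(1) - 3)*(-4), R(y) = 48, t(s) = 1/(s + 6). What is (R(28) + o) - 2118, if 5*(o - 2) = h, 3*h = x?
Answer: -43412/21 ≈ -2067.2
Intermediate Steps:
t(s) = 1/(6 + s)
x = 80/7 (x = (1/(6 + 1) - 3)*(-4) = (1/7 - 3)*(-4) = (⅐ - 3)*(-4) = -20/7*(-4) = 80/7 ≈ 11.429)
h = 80/21 (h = (⅓)*(80/7) = 80/21 ≈ 3.8095)
o = 58/21 (o = 2 + (⅕)*(80/21) = 2 + 16/21 = 58/21 ≈ 2.7619)
(R(28) + o) - 2118 = (48 + 58/21) - 2118 = 1066/21 - 2118 = -43412/21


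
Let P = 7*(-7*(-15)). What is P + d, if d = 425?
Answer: 1160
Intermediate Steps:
P = 735 (P = 7*105 = 735)
P + d = 735 + 425 = 1160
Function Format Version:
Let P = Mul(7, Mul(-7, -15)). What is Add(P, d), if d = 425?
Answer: 1160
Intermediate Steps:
P = 735 (P = Mul(7, 105) = 735)
Add(P, d) = Add(735, 425) = 1160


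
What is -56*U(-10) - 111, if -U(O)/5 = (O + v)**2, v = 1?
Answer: 22569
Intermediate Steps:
U(O) = -5*(1 + O)**2 (U(O) = -5*(O + 1)**2 = -5*(1 + O)**2)
-56*U(-10) - 111 = -(-280)*(1 - 10)**2 - 111 = -(-280)*(-9)**2 - 111 = -(-280)*81 - 111 = -56*(-405) - 111 = 22680 - 111 = 22569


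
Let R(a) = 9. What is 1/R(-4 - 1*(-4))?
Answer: ⅑ ≈ 0.11111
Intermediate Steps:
1/R(-4 - 1*(-4)) = 1/9 = ⅑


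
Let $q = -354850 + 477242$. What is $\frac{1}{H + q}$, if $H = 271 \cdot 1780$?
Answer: $\frac{1}{604772} \approx 1.6535 \cdot 10^{-6}$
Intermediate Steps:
$H = 482380$
$q = 122392$
$\frac{1}{H + q} = \frac{1}{482380 + 122392} = \frac{1}{604772}$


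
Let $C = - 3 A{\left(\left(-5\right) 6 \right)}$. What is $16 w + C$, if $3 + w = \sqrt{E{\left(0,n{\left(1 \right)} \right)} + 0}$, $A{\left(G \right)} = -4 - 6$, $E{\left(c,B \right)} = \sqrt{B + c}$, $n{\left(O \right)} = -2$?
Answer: $-18 + 16 \sqrt[4]{2} \sqrt{i} \approx -4.5457 + 13.454 i$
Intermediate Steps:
$A{\left(G \right)} = -10$ ($A{\left(G \right)} = -4 - 6 = -10$)
$w = -3 + \sqrt[4]{2} \sqrt{i}$ ($w = -3 + \sqrt{\sqrt{-2 + 0} + 0} = -3 + \sqrt{\sqrt{-2} + 0} = -3 + \sqrt{i \sqrt{2} + 0} = -3 + \sqrt{i \sqrt{2}} = -3 + \sqrt[4]{2} \sqrt{i} \approx -2.1591 + 0.8409 i$)
$C = 30$ ($C = \left(-3\right) \left(-10\right) = 30$)
$16 w + C = 16 \left(-3 + \sqrt[4]{2} \sqrt{i}\right) + 30 = \left(-48 + 16 \sqrt[4]{2} \sqrt{i}\right) + 30 = -18 + 16 \sqrt[4]{2} \sqrt{i}$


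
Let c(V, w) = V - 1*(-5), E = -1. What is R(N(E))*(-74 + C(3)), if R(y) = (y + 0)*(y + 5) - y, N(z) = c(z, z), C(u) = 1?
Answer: -2336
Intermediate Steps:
c(V, w) = 5 + V (c(V, w) = V + 5 = 5 + V)
N(z) = 5 + z
R(y) = -y + y*(5 + y) (R(y) = y*(5 + y) - y = -y + y*(5 + y))
R(N(E))*(-74 + C(3)) = ((5 - 1)*(4 + (5 - 1)))*(-74 + 1) = (4*(4 + 4))*(-73) = (4*8)*(-73) = 32*(-73) = -2336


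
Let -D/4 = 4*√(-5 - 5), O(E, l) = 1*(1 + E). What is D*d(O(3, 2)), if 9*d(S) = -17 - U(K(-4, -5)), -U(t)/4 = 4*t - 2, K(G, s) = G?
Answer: 1424*I*√10/9 ≈ 500.34*I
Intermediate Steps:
O(E, l) = 1 + E
U(t) = 8 - 16*t (U(t) = -4*(4*t - 2) = -4*(-2 + 4*t) = 8 - 16*t)
d(S) = -89/9 (d(S) = (-17 - (8 - 16*(-4)))/9 = (-17 - (8 + 64))/9 = (-17 - 1*72)/9 = (-17 - 72)/9 = (⅑)*(-89) = -89/9)
D = -16*I*√10 (D = -16*√(-5 - 5) = -16*√(-10) = -16*I*√10 ≈ -50.596*I)
D*d(O(3, 2)) = -16*I*√10*(-89/9) = 1424*I*√10/9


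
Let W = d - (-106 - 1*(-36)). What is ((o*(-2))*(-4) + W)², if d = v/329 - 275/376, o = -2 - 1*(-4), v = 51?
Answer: 50550777225/6927424 ≈ 7297.2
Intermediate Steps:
o = 2 (o = -2 + 4 = 2)
d = -1517/2632 (d = 51/329 - 275/376 = -1517/2632 ≈ -0.57637)
W = 182723/2632 (W = -1517/2632 - (-106 - 1*(-36)) = -1517/2632 - (-106 + 36) = -1517/2632 - 1*(-70) = -1517/2632 + 70 = 182723/2632 ≈ 69.424)
((o*(-2))*(-4) + W)² = ((2*(-2))*(-4) + 182723/2632)² = (-4*(-4) + 182723/2632)² = (16 + 182723/2632)² = (224835/2632)² = 50550777225/6927424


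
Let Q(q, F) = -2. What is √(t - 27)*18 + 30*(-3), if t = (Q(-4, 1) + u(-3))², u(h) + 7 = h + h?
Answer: -90 + 54*√22 ≈ 163.28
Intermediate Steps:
u(h) = -7 + 2*h (u(h) = -7 + (h + h) = -7 + 2*h)
t = 225 (t = (-2 + (-7 + 2*(-3)))² = (-2 + (-7 - 6))² = (-2 - 13)² = (-15)² = 225)
√(t - 27)*18 + 30*(-3) = √(225 - 27)*18 + 30*(-3) = √198*18 - 90 = (3*√22)*18 - 90 = 54*√22 - 90 = -90 + 54*√22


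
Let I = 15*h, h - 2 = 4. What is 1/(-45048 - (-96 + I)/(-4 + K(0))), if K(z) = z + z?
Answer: -2/90099 ≈ -2.2198e-5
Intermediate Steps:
h = 6 (h = 2 + 4 = 6)
K(z) = 2*z
I = 90 (I = 15*6 = 90)
1/(-45048 - (-96 + I)/(-4 + K(0))) = 1/(-45048 - (-96 + 90)/(-4 + 2*0)) = 1/(-45048 - (-6)/(-4 + 0)) = 1/(-45048 - (-6)/(-4)) = 1/(-45048 - (-6)*(-1)/4) = 1/(-45048 - 1*3/2) = 1/(-45048 - 3/2) = 1/(-90099/2) = -2/90099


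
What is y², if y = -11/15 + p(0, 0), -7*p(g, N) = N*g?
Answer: 121/225 ≈ 0.53778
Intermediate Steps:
p(g, N) = -N*g/7
y = -11/15 (y = -11/15 - ⅐*0*0 = -11*1/15 + 0 = -11/15 + 0 = -11/15 ≈ -0.73333)
y² = (-11/15)² = 121/225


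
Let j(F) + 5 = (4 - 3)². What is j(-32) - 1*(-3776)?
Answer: 3772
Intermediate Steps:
j(F) = -4 (j(F) = -5 + (4 - 3)² = -5 + 1² = -5 + 1 = -4)
j(-32) - 1*(-3776) = -4 - 1*(-3776) = -4 + 3776 = 3772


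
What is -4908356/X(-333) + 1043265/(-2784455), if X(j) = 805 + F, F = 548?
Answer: -66675648505/18377403 ≈ -3628.1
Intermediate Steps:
X(j) = 1353 (X(j) = 805 + 548 = 1353)
-4908356/X(-333) + 1043265/(-2784455) = -4908356/1353 + 1043265/(-2784455) = -4908356*1/1353 + 1043265*(-1/2784455) = -119716/33 - 208653/556891 = -66675648505/18377403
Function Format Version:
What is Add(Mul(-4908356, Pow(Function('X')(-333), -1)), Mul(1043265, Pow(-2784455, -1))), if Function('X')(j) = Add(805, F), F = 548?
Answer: Rational(-66675648505, 18377403) ≈ -3628.1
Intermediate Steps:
Function('X')(j) = 1353 (Function('X')(j) = Add(805, 548) = 1353)
Add(Mul(-4908356, Pow(Function('X')(-333), -1)), Mul(1043265, Pow(-2784455, -1))) = Add(Mul(-4908356, Pow(1353, -1)), Mul(1043265, Pow(-2784455, -1))) = Add(Mul(-4908356, Rational(1, 1353)), Mul(1043265, Rational(-1, 2784455))) = Add(Rational(-119716, 33), Rational(-208653, 556891)) = Rational(-66675648505, 18377403)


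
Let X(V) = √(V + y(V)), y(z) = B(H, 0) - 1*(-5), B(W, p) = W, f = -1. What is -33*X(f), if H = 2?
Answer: -33*√6 ≈ -80.833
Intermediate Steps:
y(z) = 7 (y(z) = 2 - 1*(-5) = 2 + 5 = 7)
X(V) = √(7 + V) (X(V) = √(V + 7) = √(7 + V))
-33*X(f) = -33*√(7 - 1) = -33*√6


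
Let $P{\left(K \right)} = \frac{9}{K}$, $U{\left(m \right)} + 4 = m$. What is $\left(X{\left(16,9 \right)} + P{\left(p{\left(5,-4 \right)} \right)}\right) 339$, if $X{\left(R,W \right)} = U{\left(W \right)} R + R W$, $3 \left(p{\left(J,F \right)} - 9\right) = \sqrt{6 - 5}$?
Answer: $\frac{2135361}{28} \approx 76263.0$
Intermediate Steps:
$U{\left(m \right)} = -4 + m$
$p{\left(J,F \right)} = \frac{28}{3}$ ($p{\left(J,F \right)} = 9 + \frac{\sqrt{6 - 5}}{3} = 9 + \frac{\sqrt{1}}{3} = 9 + \frac{1}{3} \cdot 1 = 9 + \frac{1}{3} = \frac{28}{3}$)
$X{\left(R,W \right)} = R W + R \left(-4 + W\right)$ ($X{\left(R,W \right)} = \left(-4 + W\right) R + R W = R \left(-4 + W\right) + R W = R W + R \left(-4 + W\right)$)
$\left(X{\left(16,9 \right)} + P{\left(p{\left(5,-4 \right)} \right)}\right) 339 = \left(2 \cdot 16 \left(-2 + 9\right) + \frac{9}{\frac{28}{3}}\right) 339 = \left(2 \cdot 16 \cdot 7 + 9 \cdot \frac{3}{28}\right) 339 = \left(224 + \frac{27}{28}\right) 339 = \frac{6299}{28} \cdot 339 = \frac{2135361}{28}$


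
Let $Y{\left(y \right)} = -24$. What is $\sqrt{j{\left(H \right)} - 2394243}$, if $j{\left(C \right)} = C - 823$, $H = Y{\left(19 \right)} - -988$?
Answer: $i \sqrt{2394102} \approx 1547.3 i$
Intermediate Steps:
$H = 964$ ($H = -24 - -988 = -24 + 988 = 964$)
$j{\left(C \right)} = -823 + C$ ($j{\left(C \right)} = C - 823 = -823 + C$)
$\sqrt{j{\left(H \right)} - 2394243} = \sqrt{\left(-823 + 964\right) - 2394243} = \sqrt{141 - 2394243} = \sqrt{-2394102} = i \sqrt{2394102}$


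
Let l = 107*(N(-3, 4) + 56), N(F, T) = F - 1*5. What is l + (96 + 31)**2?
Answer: 21265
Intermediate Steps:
N(F, T) = -5 + F (N(F, T) = F - 5 = -5 + F)
l = 5136 (l = 107*((-5 - 3) + 56) = 107*(-8 + 56) = 107*48 = 5136)
l + (96 + 31)**2 = 5136 + (96 + 31)**2 = 5136 + 127**2 = 5136 + 16129 = 21265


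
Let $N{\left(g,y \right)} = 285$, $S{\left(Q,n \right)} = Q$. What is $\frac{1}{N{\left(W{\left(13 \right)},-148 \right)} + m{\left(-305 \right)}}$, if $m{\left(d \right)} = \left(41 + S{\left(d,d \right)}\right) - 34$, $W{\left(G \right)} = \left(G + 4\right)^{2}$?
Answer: $- \frac{1}{13} \approx -0.076923$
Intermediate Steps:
$W{\left(G \right)} = \left(4 + G\right)^{2}$
$m{\left(d \right)} = 7 + d$ ($m{\left(d \right)} = \left(41 + d\right) - 34 = 7 + d$)
$\frac{1}{N{\left(W{\left(13 \right)},-148 \right)} + m{\left(-305 \right)}} = \frac{1}{285 + \left(7 - 305\right)} = \frac{1}{285 - 298} = \frac{1}{-13} = - \frac{1}{13}$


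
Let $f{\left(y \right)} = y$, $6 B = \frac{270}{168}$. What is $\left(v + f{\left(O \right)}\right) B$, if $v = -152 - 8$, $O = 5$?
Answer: $- \frac{2325}{56} \approx -41.518$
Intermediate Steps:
$B = \frac{15}{56}$ ($B = \frac{270 \cdot \frac{1}{168}}{6} = \frac{1}{6} \cdot \frac{45}{28} = \frac{15}{56} \approx 0.26786$)
$v = -160$
$\left(v + f{\left(O \right)}\right) B = \left(-160 + 5\right) \frac{15}{56} = \left(-155\right) \frac{15}{56} = - \frac{2325}{56}$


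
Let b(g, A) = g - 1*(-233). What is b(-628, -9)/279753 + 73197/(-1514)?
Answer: -20477678371/423546042 ≈ -48.348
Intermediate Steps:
b(g, A) = 233 + g (b(g, A) = g + 233 = 233 + g)
b(-628, -9)/279753 + 73197/(-1514) = (233 - 628)/279753 + 73197/(-1514) = -395*1/279753 + 73197*(-1/1514) = -395/279753 - 73197/1514 = -20477678371/423546042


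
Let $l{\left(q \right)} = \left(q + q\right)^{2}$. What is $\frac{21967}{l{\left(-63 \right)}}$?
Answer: $\frac{21967}{15876} \approx 1.3837$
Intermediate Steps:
$l{\left(q \right)} = 4 q^{2}$ ($l{\left(q \right)} = \left(2 q\right)^{2} = 4 q^{2}$)
$\frac{21967}{l{\left(-63 \right)}} = \frac{21967}{4 \left(-63\right)^{2}} = \frac{21967}{4 \cdot 3969} = \frac{21967}{15876}$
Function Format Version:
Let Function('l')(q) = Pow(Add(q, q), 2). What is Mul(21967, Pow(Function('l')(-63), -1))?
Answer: Rational(21967, 15876) ≈ 1.3837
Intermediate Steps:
Function('l')(q) = Mul(4, Pow(q, 2)) (Function('l')(q) = Pow(Mul(2, q), 2) = Mul(4, Pow(q, 2)))
Mul(21967, Pow(Function('l')(-63), -1)) = Mul(21967, Pow(Mul(4, Pow(-63, 2)), -1)) = Mul(21967, Pow(Mul(4, 3969), -1)) = Mul(21967, Pow(15876, -1)) = Mul(21967, Rational(1, 15876)) = Rational(21967, 15876)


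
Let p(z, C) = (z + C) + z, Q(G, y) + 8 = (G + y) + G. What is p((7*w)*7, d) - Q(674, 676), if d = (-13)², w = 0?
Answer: -1847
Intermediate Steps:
Q(G, y) = -8 + y + 2*G (Q(G, y) = -8 + ((G + y) + G) = -8 + (y + 2*G) = -8 + y + 2*G)
d = 169
p(z, C) = C + 2*z (p(z, C) = (C + z) + z = C + 2*z)
p((7*w)*7, d) - Q(674, 676) = (169 + 2*((7*0)*7)) - (-8 + 676 + 2*674) = (169 + 2*(0*7)) - (-8 + 676 + 1348) = (169 + 2*0) - 1*2016 = (169 + 0) - 2016 = 169 - 2016 = -1847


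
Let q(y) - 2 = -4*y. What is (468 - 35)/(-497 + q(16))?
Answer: -433/559 ≈ -0.77460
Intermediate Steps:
q(y) = 2 - 4*y
(468 - 35)/(-497 + q(16)) = (468 - 35)/(-497 + (2 - 4*16)) = 433/(-497 + (2 - 64)) = 433/(-497 - 62) = 433/(-559) = 433*(-1/559) = -433/559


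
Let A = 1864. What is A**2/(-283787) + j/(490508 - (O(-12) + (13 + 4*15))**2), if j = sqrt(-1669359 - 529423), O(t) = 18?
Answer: -3474496/283787 + I*sqrt(2198782)/482227 ≈ -12.243 + 0.003075*I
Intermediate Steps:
j = I*sqrt(2198782) (j = sqrt(-2198782) = I*sqrt(2198782) ≈ 1482.8*I)
A**2/(-283787) + j/(490508 - (O(-12) + (13 + 4*15))**2) = 1864**2/(-283787) + (I*sqrt(2198782))/(490508 - (18 + (13 + 4*15))**2) = 3474496*(-1/283787) + (I*sqrt(2198782))/(490508 - (18 + (13 + 60))**2) = -3474496/283787 + (I*sqrt(2198782))/(490508 - (18 + 73)**2) = -3474496/283787 + (I*sqrt(2198782))/(490508 - 1*91**2) = -3474496/283787 + (I*sqrt(2198782))/(490508 - 1*8281) = -3474496/283787 + (I*sqrt(2198782))/(490508 - 8281) = -3474496/283787 + (I*sqrt(2198782))/482227 = -3474496/283787 + (I*sqrt(2198782))*(1/482227) = -3474496/283787 + I*sqrt(2198782)/482227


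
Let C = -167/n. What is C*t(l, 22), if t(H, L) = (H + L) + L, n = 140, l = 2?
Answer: -3841/70 ≈ -54.871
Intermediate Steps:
t(H, L) = H + 2*L
C = -167/140 ≈ -1.1929
C*t(l, 22) = -167*(2 + 2*22)/140 = -167*(2 + 44)/140 = -167/140*46 = -3841/70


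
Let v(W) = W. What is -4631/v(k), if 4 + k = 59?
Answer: -421/5 ≈ -84.200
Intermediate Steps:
k = 55 (k = -4 + 59 = 55)
-4631/v(k) = -4631/55 = -4631*1/55 = -421/5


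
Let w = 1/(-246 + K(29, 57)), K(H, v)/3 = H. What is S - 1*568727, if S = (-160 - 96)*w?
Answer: -90427337/159 ≈ -5.6873e+5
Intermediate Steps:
K(H, v) = 3*H
w = -1/159 (w = 1/(-246 + 3*29) = 1/(-246 + 87) = 1/(-159) = -1/159 ≈ -0.0062893)
S = 256/159 (S = (-160 - 96)*(-1/159) = -256*(-1/159) = 256/159 ≈ 1.6101)
S - 1*568727 = 256/159 - 1*568727 = 256/159 - 568727 = -90427337/159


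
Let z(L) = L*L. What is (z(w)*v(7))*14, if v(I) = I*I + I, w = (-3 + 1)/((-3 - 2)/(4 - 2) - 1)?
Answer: 256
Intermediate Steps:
w = 4/7 (w = -2/(-5/2 - 1) = -2/(-7/2) = -2*(-2/7) = 4/7 ≈ 0.57143)
z(L) = L**2
v(I) = I + I**2 (v(I) = I**2 + I = I + I**2)
(z(w)*v(7))*14 = ((4/7)**2*(7*(1 + 7)))*14 = (16*(7*8)/49)*14 = ((16/49)*56)*14 = (128/7)*14 = 256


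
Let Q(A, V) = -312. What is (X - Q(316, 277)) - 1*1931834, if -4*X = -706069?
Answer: -7020019/4 ≈ -1.7550e+6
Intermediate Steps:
X = 706069/4 (X = -¼*(-706069) = 706069/4 ≈ 1.7652e+5)
(X - Q(316, 277)) - 1*1931834 = (706069/4 - 1*(-312)) - 1*1931834 = (706069/4 + 312) - 1931834 = 707317/4 - 1931834 = -7020019/4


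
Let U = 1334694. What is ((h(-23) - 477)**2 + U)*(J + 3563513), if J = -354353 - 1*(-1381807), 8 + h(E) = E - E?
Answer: 7207446321673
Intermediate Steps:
h(E) = -8 (h(E) = -8 + (E - E) = -8 + 0 = -8)
J = 1027454 (J = -354353 + 1381807 = 1027454)
((h(-23) - 477)**2 + U)*(J + 3563513) = ((-8 - 477)**2 + 1334694)*(1027454 + 3563513) = ((-485)**2 + 1334694)*4590967 = (235225 + 1334694)*4590967 = 1569919*4590967 = 7207446321673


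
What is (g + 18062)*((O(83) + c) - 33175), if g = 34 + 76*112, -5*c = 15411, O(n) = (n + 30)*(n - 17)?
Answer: -3831445568/5 ≈ -7.6629e+8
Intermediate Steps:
O(n) = (-17 + n)*(30 + n) (O(n) = (30 + n)*(-17 + n) = (-17 + n)*(30 + n))
c = -15411/5 (c = -1/5*15411 = -15411/5 ≈ -3082.2)
g = 8546 (g = 34 + 8512 = 8546)
(g + 18062)*((O(83) + c) - 33175) = (8546 + 18062)*(((-510 + 83**2 + 13*83) - 15411/5) - 33175) = 26608*(((-510 + 6889 + 1079) - 15411/5) - 33175) = 26608*((7458 - 15411/5) - 33175) = 26608*(21879/5 - 33175) = 26608*(-143996/5) = -3831445568/5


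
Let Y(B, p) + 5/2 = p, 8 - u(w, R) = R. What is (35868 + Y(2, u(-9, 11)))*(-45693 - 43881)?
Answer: -3212347575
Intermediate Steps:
u(w, R) = 8 - R
Y(B, p) = -5/2 + p
(35868 + Y(2, u(-9, 11)))*(-45693 - 43881) = (35868 + (-5/2 + (8 - 1*11)))*(-45693 - 43881) = (35868 + (-5/2 + (8 - 11)))*(-89574) = (35868 + (-5/2 - 3))*(-89574) = (35868 - 11/2)*(-89574) = (71725/2)*(-89574) = -3212347575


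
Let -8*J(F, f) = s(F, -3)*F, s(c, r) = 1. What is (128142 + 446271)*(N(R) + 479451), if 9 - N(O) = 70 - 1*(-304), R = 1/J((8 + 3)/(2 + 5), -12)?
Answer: 275193226518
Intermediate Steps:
J(F, f) = -F/8
R = -56/11 (R = 1/(-(8 + 3)/(8*(2 + 5))) = 1/(-11/(8*7)) = 1/(-⅛*11/7) = 1/(-11/56) = -56/11 ≈ -5.0909)
N(O) = -365 (N(O) = 9 - (70 - 1*(-304)) = 9 - (70 + 304) = 9 - 1*374 = 9 - 374 = -365)
(128142 + 446271)*(N(R) + 479451) = (128142 + 446271)*(-365 + 479451) = 574413*479086 = 275193226518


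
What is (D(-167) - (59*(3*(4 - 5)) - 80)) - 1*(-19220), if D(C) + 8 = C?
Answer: 19302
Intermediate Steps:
D(C) = -8 + C
(D(-167) - (59*(3*(4 - 5)) - 80)) - 1*(-19220) = ((-8 - 167) - (59*(3*(4 - 5)) - 80)) - 1*(-19220) = (-175 - (59*(3*(-1)) - 80)) + 19220 = (-175 - (59*(-3) - 80)) + 19220 = (-175 - (-177 - 80)) + 19220 = (-175 - 1*(-257)) + 19220 = (-175 + 257) + 19220 = 82 + 19220 = 19302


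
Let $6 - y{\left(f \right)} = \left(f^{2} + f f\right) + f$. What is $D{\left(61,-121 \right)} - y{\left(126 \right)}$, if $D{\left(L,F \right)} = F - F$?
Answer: $31872$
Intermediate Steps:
$D{\left(L,F \right)} = 0$
$y{\left(f \right)} = 6 - f - 2 f^{2}$ ($y{\left(f \right)} = 6 - \left(\left(f^{2} + f f\right) + f\right) = 6 - \left(\left(f^{2} + f^{2}\right) + f\right) = 6 - \left(2 f^{2} + f\right) = 6 - \left(f + 2 f^{2}\right) = 6 - f - 2 f^{2}$)
$D{\left(61,-121 \right)} - y{\left(126 \right)} = 0 - \left(6 - 126 - 2 \cdot 126^{2}\right) = 0 - \left(6 - 126 - 31752\right) = 0 - -31872 = 0 + 31872 = 31872$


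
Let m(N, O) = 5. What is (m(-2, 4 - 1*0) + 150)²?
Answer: 24025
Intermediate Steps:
(m(-2, 4 - 1*0) + 150)² = (5 + 150)² = 155² = 24025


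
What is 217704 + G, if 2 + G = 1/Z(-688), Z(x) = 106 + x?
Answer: 126702563/582 ≈ 2.1770e+5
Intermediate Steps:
G = -1165/582 (G = -2 + 1/(106 - 688) = -2 + 1/(-582) = -2 - 1/582 = -1165/582 ≈ -2.0017)
217704 + G = 217704 - 1165/582 = 126702563/582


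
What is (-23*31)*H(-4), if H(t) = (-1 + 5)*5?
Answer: -14260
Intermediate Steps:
H(t) = 20 (H(t) = 4*5 = 20)
(-23*31)*H(-4) = -23*31*20 = -713*20 = -14260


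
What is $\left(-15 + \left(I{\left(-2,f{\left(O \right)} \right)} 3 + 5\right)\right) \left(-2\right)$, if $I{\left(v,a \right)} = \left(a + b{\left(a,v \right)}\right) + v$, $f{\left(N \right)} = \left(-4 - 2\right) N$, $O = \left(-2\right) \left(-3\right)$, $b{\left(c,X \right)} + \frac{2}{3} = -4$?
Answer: $276$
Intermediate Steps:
$b{\left(c,X \right)} = - \frac{14}{3}$ ($b{\left(c,X \right)} = - \frac{2}{3} - 4 = - \frac{14}{3}$)
$O = 6$
$f{\left(N \right)} = - 6 N$
$I{\left(v,a \right)} = - \frac{14}{3} + a + v$ ($I{\left(v,a \right)} = \left(a - \frac{14}{3}\right) + v = \left(- \frac{14}{3} + a\right) + v = - \frac{14}{3} + a + v$)
$\left(-15 + \left(I{\left(-2,f{\left(O \right)} \right)} 3 + 5\right)\right) \left(-2\right) = \left(-15 + \left(\left(- \frac{14}{3} - 36 - 2\right) 3 + 5\right)\right) \left(-2\right) = \left(-15 + \left(\left(- \frac{128}{3}\right) 3 + 5\right)\right) \left(-2\right) = \left(-15 + \left(-128 + 5\right)\right) \left(-2\right) = \left(-15 - 123\right) \left(-2\right) = \left(-138\right) \left(-2\right) = 276$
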